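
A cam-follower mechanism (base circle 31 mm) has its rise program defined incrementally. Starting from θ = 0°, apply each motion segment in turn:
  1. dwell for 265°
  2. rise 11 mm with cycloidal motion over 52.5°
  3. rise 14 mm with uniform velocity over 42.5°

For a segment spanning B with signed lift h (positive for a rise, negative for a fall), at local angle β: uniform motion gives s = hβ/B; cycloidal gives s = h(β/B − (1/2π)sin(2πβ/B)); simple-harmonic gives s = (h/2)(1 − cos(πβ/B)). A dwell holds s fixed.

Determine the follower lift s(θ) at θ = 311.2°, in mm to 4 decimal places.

seg 1 [0°–265°] dwell: s stays 0.0000
seg 2 [265°–317.5°] cycloidal, h=11: θ=311.2° here. β=46.2, B=52.5. 11·(0.8800 − sin(2π·0.8800)/(2π)) = 10.8784 → s = 10.8784

10.8784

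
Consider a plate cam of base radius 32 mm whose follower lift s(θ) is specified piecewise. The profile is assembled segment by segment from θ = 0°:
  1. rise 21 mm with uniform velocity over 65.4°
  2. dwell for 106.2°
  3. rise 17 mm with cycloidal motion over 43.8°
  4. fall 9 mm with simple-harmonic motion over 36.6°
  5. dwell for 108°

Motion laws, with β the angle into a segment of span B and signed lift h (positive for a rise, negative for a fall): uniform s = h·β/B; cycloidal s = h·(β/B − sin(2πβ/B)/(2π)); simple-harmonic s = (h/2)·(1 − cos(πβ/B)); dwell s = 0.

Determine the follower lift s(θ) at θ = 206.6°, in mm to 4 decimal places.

seg 1 [0°–65.4°] uniform, h=21: full span → s += 21 → s = 21.0000
seg 2 [65.4°–171.6°] dwell: s stays 21.0000
seg 3 [171.6°–215.4°] cycloidal, h=17: θ=206.6° here. β=35, B=43.8. 17·(0.7991 − sin(2π·0.7991)/(2π)) = 16.1624 → s = 37.1624

37.1624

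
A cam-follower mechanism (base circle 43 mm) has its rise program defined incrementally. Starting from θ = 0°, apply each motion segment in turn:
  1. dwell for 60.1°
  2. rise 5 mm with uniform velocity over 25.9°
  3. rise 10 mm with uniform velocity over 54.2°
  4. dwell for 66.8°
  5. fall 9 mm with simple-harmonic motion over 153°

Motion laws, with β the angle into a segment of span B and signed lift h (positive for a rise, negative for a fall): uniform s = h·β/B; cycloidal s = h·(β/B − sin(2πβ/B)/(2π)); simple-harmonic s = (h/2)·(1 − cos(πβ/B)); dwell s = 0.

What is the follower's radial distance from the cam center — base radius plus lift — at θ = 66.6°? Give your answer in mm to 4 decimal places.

seg 1 [0°–60.1°] dwell: s stays 0.0000
seg 2 [60.1°–86°] uniform, h=5: θ=66.6° here. β=6.5, B=25.9. 5·6.5/25.9 = 1.2548 → s = 1.2548
radial distance = base radius + s = 43 + 1.2548 = 44.2548

44.2548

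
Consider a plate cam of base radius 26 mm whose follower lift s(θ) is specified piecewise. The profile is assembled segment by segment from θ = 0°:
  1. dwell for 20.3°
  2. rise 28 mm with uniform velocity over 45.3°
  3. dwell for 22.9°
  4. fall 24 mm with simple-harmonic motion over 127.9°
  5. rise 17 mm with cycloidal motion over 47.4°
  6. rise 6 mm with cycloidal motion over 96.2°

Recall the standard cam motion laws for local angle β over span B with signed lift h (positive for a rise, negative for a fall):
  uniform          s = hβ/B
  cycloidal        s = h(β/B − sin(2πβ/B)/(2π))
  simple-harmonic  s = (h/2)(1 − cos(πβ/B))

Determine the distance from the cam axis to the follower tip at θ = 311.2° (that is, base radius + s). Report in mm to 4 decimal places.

seg 1 [0°–20.3°] dwell: s stays 0.0000
seg 2 [20.3°–65.6°] uniform, h=28: full span → s += 28 → s = 28.0000
seg 3 [65.6°–88.5°] dwell: s stays 28.0000
seg 4 [88.5°–216.4°] simple-harmonic, h=-24: full span → s += -24 → s = 4.0000
seg 5 [216.4°–263.8°] cycloidal, h=17: full span → s += 17 → s = 21.0000
seg 6 [263.8°–360°] cycloidal, h=6: θ=311.2° here. β=47.4, B=96.2. 6·(0.4927 − sin(2π·0.4927)/(2π)) = 2.9127 → s = 23.9127
radial distance = base radius + s = 26 + 23.9127 = 49.9127

49.9127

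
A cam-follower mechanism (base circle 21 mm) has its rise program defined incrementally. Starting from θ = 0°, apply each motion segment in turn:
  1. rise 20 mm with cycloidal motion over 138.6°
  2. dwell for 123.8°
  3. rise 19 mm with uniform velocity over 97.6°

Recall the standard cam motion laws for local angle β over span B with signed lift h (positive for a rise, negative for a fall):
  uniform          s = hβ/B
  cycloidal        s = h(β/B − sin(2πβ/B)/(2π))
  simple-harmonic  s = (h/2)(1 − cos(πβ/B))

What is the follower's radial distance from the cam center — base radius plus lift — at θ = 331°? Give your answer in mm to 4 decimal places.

seg 1 [0°–138.6°] cycloidal, h=20: full span → s += 20 → s = 20.0000
seg 2 [138.6°–262.4°] dwell: s stays 20.0000
seg 3 [262.4°–360°] uniform, h=19: θ=331° here. β=68.6, B=97.6. 19·68.6/97.6 = 13.3545 → s = 33.3545
radial distance = base radius + s = 21 + 33.3545 = 54.3545

54.3545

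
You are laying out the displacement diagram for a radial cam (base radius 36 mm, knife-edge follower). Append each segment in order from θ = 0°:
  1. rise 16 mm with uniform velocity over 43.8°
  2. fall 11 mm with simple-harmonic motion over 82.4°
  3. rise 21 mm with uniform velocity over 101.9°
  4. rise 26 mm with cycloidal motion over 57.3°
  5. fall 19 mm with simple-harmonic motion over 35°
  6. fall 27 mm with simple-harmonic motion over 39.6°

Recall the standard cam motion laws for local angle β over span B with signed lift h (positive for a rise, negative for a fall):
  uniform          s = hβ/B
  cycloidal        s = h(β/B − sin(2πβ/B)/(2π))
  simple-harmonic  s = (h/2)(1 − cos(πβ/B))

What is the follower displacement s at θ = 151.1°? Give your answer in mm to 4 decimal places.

seg 1 [0°–43.8°] uniform, h=16: full span → s += 16 → s = 16.0000
seg 2 [43.8°–126.2°] simple-harmonic, h=-11: full span → s += -11 → s = 5.0000
seg 3 [126.2°–228.1°] uniform, h=21: θ=151.1° here. β=24.9, B=101.9. 21·24.9/101.9 = 5.1315 → s = 10.1315

10.1315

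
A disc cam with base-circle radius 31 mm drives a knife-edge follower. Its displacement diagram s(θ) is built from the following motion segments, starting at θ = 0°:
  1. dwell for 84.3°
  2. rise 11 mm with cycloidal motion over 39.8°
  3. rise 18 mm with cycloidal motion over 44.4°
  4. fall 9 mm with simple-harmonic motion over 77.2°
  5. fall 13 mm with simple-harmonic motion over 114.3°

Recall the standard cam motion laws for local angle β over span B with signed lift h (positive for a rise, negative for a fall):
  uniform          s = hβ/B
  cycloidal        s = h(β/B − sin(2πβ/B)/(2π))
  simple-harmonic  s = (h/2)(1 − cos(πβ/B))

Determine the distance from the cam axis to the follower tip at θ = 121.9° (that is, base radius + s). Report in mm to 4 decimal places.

seg 1 [0°–84.3°] dwell: s stays 0.0000
seg 2 [84.3°–124.1°] cycloidal, h=11: θ=121.9° here. β=37.6, B=39.8. 11·(0.9447 − sin(2π·0.9447)/(2π)) = 10.9878 → s = 10.9878
radial distance = base radius + s = 31 + 10.9878 = 41.9878

41.9878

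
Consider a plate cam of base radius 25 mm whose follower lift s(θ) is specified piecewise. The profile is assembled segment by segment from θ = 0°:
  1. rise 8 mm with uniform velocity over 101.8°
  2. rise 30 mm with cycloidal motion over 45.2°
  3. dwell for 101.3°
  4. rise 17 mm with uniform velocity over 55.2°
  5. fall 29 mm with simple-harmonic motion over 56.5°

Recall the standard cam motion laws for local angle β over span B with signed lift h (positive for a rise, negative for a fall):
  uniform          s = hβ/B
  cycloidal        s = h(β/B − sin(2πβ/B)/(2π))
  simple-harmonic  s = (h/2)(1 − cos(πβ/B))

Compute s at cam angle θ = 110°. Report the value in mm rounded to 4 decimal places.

seg 1 [0°–101.8°] uniform, h=8: full span → s += 8 → s = 8.0000
seg 2 [101.8°–147°] cycloidal, h=30: θ=110° here. β=8.2, B=45.2. 30·(0.1814 − sin(2π·0.1814)/(2π)) = 1.1043 → s = 9.1043

9.1043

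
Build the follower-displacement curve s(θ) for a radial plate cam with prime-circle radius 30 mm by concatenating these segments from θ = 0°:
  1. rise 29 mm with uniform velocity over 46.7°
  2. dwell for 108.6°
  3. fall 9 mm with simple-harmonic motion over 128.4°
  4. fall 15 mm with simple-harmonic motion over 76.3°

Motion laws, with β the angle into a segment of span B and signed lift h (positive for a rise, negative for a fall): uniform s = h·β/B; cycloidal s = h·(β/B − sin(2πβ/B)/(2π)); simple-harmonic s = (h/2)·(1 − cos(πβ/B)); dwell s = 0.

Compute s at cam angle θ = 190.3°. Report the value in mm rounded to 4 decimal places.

seg 1 [0°–46.7°] uniform, h=29: full span → s += 29 → s = 29.0000
seg 2 [46.7°–155.3°] dwell: s stays 29.0000
seg 3 [155.3°–283.7°] simple-harmonic, h=-9: θ=190.3° here. β=35, B=128.4. -9/2·(1 − cos(π·0.2726)) = -1.5516 → s = 27.4484

27.4484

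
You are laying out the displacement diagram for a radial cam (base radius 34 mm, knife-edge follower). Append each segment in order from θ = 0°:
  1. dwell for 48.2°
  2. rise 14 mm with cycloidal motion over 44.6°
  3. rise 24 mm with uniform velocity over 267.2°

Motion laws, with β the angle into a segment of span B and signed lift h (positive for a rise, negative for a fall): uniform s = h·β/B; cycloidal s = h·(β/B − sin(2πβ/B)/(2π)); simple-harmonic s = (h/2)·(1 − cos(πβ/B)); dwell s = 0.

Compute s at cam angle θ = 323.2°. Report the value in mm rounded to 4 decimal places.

seg 1 [0°–48.2°] dwell: s stays 0.0000
seg 2 [48.2°–92.8°] cycloidal, h=14: full span → s += 14 → s = 14.0000
seg 3 [92.8°–360°] uniform, h=24: θ=323.2° here. β=230.4, B=267.2. 24·230.4/267.2 = 20.6946 → s = 34.6946

34.6946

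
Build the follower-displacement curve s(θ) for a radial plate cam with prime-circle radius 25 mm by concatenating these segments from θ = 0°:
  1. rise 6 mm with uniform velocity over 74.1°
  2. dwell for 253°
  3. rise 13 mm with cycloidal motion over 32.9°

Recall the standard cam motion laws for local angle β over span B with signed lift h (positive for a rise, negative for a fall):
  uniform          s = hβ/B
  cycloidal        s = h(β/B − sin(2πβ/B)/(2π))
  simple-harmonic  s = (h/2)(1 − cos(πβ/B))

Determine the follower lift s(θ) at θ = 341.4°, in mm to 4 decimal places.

seg 1 [0°–74.1°] uniform, h=6: full span → s += 6 → s = 6.0000
seg 2 [74.1°–327.1°] dwell: s stays 6.0000
seg 3 [327.1°–360°] cycloidal, h=13: θ=341.4° here. β=14.3, B=32.9. 13·(0.4347 − sin(2π·0.4347)/(2π)) = 4.8246 → s = 10.8246

10.8246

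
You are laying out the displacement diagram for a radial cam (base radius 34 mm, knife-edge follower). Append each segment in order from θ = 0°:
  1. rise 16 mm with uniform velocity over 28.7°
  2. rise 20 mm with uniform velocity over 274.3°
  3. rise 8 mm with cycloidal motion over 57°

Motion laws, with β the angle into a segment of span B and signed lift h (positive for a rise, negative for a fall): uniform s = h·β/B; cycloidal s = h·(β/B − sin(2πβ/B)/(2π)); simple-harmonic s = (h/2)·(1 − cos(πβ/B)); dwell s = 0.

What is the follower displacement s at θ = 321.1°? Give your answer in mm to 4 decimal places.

seg 1 [0°–28.7°] uniform, h=16: full span → s += 16 → s = 16.0000
seg 2 [28.7°–303°] uniform, h=20: full span → s += 20 → s = 36.0000
seg 3 [303°–360°] cycloidal, h=8: θ=321.1° here. β=18.1, B=57. 8·(0.3175 − sin(2π·0.3175)/(2π)) = 1.3801 → s = 37.3801

37.3801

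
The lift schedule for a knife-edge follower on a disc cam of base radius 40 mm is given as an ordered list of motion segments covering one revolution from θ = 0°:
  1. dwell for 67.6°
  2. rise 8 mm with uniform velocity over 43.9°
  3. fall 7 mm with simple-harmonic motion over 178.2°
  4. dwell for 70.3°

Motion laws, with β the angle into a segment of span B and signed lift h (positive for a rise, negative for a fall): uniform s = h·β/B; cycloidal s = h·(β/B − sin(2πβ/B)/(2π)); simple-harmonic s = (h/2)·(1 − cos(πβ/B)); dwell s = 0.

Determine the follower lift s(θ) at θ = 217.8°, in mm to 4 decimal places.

seg 1 [0°–67.6°] dwell: s stays 0.0000
seg 2 [67.6°–111.5°] uniform, h=8: full span → s += 8 → s = 8.0000
seg 3 [111.5°–289.7°] simple-harmonic, h=-7: θ=217.8° here. β=106.3, B=178.2. -7/2·(1 − cos(π·0.5965)) = -4.5451 → s = 3.4549

3.4549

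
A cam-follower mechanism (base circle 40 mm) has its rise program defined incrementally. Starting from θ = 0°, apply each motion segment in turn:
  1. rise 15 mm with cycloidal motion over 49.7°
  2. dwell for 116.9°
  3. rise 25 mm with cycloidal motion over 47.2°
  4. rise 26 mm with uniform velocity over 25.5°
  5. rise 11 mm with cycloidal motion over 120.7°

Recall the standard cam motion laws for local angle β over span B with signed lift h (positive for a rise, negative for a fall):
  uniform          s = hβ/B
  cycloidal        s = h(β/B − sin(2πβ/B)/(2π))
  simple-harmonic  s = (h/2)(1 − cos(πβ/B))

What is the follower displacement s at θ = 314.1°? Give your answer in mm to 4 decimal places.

seg 1 [0°–49.7°] cycloidal, h=15: full span → s += 15 → s = 15.0000
seg 2 [49.7°–166.6°] dwell: s stays 15.0000
seg 3 [166.6°–213.8°] cycloidal, h=25: full span → s += 25 → s = 40.0000
seg 4 [213.8°–239.3°] uniform, h=26: full span → s += 26 → s = 66.0000
seg 5 [239.3°–360°] cycloidal, h=11: θ=314.1° here. β=74.8, B=120.7. 11·(0.6197 − sin(2π·0.6197)/(2π)) = 8.0131 → s = 74.0131

74.0131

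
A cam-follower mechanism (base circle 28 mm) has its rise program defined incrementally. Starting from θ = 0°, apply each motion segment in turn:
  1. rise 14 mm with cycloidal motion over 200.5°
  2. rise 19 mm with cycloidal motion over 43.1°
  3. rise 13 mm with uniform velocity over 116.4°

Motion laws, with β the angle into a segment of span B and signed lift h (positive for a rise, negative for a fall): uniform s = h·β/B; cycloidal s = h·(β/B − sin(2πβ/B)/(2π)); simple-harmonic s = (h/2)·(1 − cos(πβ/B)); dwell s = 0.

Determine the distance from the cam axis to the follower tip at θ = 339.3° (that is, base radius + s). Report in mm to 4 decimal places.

seg 1 [0°–200.5°] cycloidal, h=14: full span → s += 14 → s = 14.0000
seg 2 [200.5°–243.6°] cycloidal, h=19: full span → s += 19 → s = 33.0000
seg 3 [243.6°–360°] uniform, h=13: θ=339.3° here. β=95.7, B=116.4. 13·95.7/116.4 = 10.6881 → s = 43.6881
radial distance = base radius + s = 28 + 43.6881 = 71.6881

71.6881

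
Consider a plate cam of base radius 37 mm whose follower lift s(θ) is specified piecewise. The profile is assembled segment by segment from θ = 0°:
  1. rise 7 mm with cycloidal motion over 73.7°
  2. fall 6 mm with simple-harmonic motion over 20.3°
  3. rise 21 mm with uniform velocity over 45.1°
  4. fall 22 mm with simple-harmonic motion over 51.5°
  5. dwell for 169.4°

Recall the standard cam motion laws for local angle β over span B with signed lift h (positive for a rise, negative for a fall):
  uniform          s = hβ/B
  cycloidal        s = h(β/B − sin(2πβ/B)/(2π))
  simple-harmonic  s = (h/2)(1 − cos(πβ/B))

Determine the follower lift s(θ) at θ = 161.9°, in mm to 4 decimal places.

seg 1 [0°–73.7°] cycloidal, h=7: full span → s += 7 → s = 7.0000
seg 2 [73.7°–94°] simple-harmonic, h=-6: full span → s += -6 → s = 1.0000
seg 3 [94°–139.1°] uniform, h=21: full span → s += 21 → s = 22.0000
seg 4 [139.1°–190.6°] simple-harmonic, h=-22: θ=161.9° here. β=22.8, B=51.5. -22/2·(1 − cos(π·0.4427)) = -9.0312 → s = 12.9688

12.9688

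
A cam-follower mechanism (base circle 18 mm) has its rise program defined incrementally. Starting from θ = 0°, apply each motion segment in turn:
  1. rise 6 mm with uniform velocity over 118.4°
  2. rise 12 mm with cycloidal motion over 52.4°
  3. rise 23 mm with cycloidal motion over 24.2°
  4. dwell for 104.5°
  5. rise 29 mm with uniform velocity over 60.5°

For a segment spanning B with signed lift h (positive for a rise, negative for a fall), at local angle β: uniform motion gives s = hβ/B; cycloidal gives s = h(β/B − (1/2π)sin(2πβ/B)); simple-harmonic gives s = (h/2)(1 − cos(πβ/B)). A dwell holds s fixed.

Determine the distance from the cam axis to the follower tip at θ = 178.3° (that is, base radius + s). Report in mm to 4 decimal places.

seg 1 [0°–118.4°] uniform, h=6: full span → s += 6 → s = 6.0000
seg 2 [118.4°–170.8°] cycloidal, h=12: full span → s += 12 → s = 18.0000
seg 3 [170.8°–195°] cycloidal, h=23: θ=178.3° here. β=7.5, B=24.2. 23·(0.3099 − sin(2π·0.3099)/(2π)) = 3.7239 → s = 21.7239
radial distance = base radius + s = 18 + 21.7239 = 39.7239

39.7239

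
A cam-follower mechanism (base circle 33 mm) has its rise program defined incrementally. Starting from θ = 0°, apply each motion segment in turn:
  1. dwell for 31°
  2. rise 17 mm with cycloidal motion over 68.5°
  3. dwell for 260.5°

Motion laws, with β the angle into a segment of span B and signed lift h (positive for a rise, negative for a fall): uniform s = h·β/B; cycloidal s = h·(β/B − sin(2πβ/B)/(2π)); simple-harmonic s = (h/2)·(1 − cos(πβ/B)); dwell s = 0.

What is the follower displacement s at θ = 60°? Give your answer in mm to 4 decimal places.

seg 1 [0°–31°] dwell: s stays 0.0000
seg 2 [31°–99.5°] cycloidal, h=17: θ=60° here. β=29, B=68.5. 17·(0.4234 − sin(2π·0.4234)/(2π)) = 5.9439 → s = 5.9439

5.9439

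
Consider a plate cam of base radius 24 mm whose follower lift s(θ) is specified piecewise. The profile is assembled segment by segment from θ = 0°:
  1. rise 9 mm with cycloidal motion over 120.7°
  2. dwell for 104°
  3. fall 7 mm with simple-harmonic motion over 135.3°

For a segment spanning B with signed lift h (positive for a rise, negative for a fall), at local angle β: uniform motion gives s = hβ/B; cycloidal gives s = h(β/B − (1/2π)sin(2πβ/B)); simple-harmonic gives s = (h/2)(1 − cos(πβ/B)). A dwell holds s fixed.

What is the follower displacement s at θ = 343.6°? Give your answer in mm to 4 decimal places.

seg 1 [0°–120.7°] cycloidal, h=9: full span → s += 9 → s = 9.0000
seg 2 [120.7°–224.7°] dwell: s stays 9.0000
seg 3 [224.7°–360°] simple-harmonic, h=-7: θ=343.6° here. β=118.9, B=135.3. -7/2·(1 − cos(π·0.8788)) = -6.7493 → s = 2.2507

2.2507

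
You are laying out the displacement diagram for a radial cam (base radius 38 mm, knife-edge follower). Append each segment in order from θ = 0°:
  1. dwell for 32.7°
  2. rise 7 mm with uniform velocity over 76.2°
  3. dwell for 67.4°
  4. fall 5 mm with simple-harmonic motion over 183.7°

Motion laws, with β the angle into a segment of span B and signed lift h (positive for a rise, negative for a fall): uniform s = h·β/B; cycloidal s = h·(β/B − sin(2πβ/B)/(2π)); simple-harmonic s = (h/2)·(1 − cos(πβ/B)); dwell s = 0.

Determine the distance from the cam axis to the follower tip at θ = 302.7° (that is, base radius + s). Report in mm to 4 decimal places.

seg 1 [0°–32.7°] dwell: s stays 0.0000
seg 2 [32.7°–108.9°] uniform, h=7: full span → s += 7 → s = 7.0000
seg 3 [108.9°–176.3°] dwell: s stays 7.0000
seg 4 [176.3°–360°] simple-harmonic, h=-5: θ=302.7° here. β=126.4, B=183.7. -5/2·(1 − cos(π·0.6881)) = -3.8927 → s = 3.1073
radial distance = base radius + s = 38 + 3.1073 = 41.1073

41.1073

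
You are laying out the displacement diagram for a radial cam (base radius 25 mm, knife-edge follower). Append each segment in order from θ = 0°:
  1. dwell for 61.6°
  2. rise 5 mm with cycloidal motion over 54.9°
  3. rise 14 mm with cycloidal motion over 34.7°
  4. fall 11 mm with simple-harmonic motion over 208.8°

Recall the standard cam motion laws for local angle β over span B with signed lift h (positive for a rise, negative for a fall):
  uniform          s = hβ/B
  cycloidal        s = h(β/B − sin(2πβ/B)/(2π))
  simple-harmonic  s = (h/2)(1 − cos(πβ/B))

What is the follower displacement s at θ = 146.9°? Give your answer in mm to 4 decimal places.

seg 1 [0°–61.6°] dwell: s stays 0.0000
seg 2 [61.6°–116.5°] cycloidal, h=5: full span → s += 5 → s = 5.0000
seg 3 [116.5°–151.2°] cycloidal, h=14: θ=146.9° here. β=30.4, B=34.7. 14·(0.8761 − sin(2π·0.8761)/(2π)) = 13.8299 → s = 18.8299

18.8299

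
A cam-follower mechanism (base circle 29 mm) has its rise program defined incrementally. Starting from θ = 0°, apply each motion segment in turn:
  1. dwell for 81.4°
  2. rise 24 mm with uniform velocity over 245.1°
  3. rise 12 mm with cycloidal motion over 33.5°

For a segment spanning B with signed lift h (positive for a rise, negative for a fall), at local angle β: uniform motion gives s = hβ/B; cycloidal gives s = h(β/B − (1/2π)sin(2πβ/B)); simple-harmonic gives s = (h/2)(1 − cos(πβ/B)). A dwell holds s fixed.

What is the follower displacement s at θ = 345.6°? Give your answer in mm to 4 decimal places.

seg 1 [0°–81.4°] dwell: s stays 0.0000
seg 2 [81.4°–326.5°] uniform, h=24: full span → s += 24 → s = 24.0000
seg 3 [326.5°–360°] cycloidal, h=12: θ=345.6° here. β=19.1, B=33.5. 12·(0.5701 − sin(2π·0.5701)/(2π)) = 7.6566 → s = 31.6566

31.6566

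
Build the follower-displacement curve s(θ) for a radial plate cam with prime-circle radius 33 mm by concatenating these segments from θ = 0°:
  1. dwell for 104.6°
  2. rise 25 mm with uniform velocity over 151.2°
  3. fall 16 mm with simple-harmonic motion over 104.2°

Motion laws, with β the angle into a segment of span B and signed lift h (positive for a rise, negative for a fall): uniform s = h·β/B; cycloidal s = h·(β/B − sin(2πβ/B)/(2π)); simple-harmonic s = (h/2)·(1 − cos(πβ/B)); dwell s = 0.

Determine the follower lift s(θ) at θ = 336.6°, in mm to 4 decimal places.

seg 1 [0°–104.6°] dwell: s stays 0.0000
seg 2 [104.6°–255.8°] uniform, h=25: full span → s += 25 → s = 25.0000
seg 3 [255.8°–360°] simple-harmonic, h=-16: θ=336.6° here. β=80.8, B=104.2. -16/2·(1 − cos(π·0.7754)) = -14.0903 → s = 10.9097

10.9097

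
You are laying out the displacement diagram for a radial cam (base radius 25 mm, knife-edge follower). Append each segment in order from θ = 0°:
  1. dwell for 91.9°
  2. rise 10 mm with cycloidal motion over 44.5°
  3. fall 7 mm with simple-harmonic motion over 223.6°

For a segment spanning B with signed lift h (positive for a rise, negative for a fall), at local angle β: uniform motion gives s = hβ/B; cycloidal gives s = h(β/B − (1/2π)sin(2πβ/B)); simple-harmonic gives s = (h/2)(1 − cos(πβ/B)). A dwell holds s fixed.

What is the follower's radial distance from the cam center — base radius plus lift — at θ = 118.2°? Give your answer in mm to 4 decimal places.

seg 1 [0°–91.9°] dwell: s stays 0.0000
seg 2 [91.9°–136.4°] cycloidal, h=10: θ=118.2° here. β=26.3, B=44.5. 10·(0.5910 − sin(2π·0.5910)/(2π)) = 6.7714 → s = 6.7714
radial distance = base radius + s = 25 + 6.7714 = 31.7714

31.7714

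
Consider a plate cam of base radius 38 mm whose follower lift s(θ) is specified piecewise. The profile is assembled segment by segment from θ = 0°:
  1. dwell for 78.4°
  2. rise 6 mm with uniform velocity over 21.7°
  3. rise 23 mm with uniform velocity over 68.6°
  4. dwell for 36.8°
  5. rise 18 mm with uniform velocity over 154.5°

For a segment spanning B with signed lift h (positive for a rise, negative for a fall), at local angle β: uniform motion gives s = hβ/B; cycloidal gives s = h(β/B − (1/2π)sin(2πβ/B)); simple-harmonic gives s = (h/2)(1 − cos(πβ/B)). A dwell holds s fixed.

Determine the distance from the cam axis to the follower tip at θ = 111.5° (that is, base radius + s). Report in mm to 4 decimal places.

seg 1 [0°–78.4°] dwell: s stays 0.0000
seg 2 [78.4°–100.1°] uniform, h=6: full span → s += 6 → s = 6.0000
seg 3 [100.1°–168.7°] uniform, h=23: θ=111.5° here. β=11.4, B=68.6. 23·11.4/68.6 = 3.8222 → s = 9.8222
radial distance = base radius + s = 38 + 9.8222 = 47.8222

47.8222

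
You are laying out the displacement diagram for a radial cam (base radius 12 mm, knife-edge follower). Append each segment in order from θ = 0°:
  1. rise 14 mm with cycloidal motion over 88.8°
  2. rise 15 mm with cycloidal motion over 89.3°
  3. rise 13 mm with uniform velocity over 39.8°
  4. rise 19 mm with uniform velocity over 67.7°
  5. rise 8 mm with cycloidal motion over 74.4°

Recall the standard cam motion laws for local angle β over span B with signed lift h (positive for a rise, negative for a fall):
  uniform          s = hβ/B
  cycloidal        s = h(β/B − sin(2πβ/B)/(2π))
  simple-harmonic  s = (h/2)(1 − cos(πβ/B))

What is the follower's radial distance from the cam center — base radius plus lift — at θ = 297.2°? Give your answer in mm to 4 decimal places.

seg 1 [0°–88.8°] cycloidal, h=14: full span → s += 14 → s = 14.0000
seg 2 [88.8°–178.1°] cycloidal, h=15: full span → s += 15 → s = 29.0000
seg 3 [178.1°–217.9°] uniform, h=13: full span → s += 13 → s = 42.0000
seg 4 [217.9°–285.6°] uniform, h=19: full span → s += 19 → s = 61.0000
seg 5 [285.6°–360°] cycloidal, h=8: θ=297.2° here. β=11.6, B=74.4. 8·(0.1559 − sin(2π·0.1559)/(2π)) = 0.1901 → s = 61.1901
radial distance = base radius + s = 12 + 61.1901 = 73.1901

73.1901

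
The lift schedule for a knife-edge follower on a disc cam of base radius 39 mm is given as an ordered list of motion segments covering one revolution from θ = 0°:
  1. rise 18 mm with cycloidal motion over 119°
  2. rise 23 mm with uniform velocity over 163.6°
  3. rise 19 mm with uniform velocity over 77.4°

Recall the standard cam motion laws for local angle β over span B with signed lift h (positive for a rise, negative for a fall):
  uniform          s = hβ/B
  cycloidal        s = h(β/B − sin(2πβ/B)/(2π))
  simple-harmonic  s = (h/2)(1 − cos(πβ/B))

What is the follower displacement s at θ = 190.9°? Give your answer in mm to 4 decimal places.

seg 1 [0°–119°] cycloidal, h=18: full span → s += 18 → s = 18.0000
seg 2 [119°–282.6°] uniform, h=23: θ=190.9° here. β=71.9, B=163.6. 23·71.9/163.6 = 10.1082 → s = 28.1082

28.1082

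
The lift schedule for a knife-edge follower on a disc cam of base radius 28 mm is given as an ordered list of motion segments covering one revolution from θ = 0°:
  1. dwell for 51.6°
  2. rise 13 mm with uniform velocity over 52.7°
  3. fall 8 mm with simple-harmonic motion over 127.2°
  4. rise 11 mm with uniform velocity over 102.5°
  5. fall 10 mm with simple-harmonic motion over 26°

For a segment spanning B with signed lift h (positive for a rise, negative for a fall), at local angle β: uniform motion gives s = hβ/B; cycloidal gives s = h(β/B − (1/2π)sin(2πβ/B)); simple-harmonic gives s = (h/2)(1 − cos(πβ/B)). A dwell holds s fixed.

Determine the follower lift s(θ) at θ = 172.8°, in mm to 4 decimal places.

seg 1 [0°–51.6°] dwell: s stays 0.0000
seg 2 [51.6°–104.3°] uniform, h=13: full span → s += 13 → s = 13.0000
seg 3 [104.3°–231.5°] simple-harmonic, h=-8: θ=172.8° here. β=68.5, B=127.2. -8/2·(1 − cos(π·0.5385)) = -4.4829 → s = 8.5171

8.5171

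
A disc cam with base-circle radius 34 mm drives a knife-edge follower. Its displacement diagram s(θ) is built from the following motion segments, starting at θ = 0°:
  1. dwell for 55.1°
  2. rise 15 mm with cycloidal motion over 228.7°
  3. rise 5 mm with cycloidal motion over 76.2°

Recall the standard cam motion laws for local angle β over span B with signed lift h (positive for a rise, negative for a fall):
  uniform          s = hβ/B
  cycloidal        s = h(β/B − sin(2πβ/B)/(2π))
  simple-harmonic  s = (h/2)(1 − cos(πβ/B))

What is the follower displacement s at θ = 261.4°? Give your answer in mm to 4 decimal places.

seg 1 [0°–55.1°] dwell: s stays 0.0000
seg 2 [55.1°–283.8°] cycloidal, h=15: θ=261.4° here. β=206.3, B=228.7. 15·(0.9021 − sin(2π·0.9021)/(2π)) = 14.9090 → s = 14.9090

14.9090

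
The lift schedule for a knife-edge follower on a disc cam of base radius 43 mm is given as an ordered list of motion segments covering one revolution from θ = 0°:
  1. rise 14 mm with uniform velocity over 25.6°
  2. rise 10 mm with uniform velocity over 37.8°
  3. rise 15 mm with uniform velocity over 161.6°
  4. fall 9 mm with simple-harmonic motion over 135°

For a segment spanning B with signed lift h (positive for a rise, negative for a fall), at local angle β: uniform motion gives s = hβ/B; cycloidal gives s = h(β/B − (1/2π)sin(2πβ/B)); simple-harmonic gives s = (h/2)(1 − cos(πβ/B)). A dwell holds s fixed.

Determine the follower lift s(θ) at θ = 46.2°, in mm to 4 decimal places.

seg 1 [0°–25.6°] uniform, h=14: full span → s += 14 → s = 14.0000
seg 2 [25.6°–63.4°] uniform, h=10: θ=46.2° here. β=20.6, B=37.8. 10·20.6/37.8 = 5.4497 → s = 19.4497

19.4497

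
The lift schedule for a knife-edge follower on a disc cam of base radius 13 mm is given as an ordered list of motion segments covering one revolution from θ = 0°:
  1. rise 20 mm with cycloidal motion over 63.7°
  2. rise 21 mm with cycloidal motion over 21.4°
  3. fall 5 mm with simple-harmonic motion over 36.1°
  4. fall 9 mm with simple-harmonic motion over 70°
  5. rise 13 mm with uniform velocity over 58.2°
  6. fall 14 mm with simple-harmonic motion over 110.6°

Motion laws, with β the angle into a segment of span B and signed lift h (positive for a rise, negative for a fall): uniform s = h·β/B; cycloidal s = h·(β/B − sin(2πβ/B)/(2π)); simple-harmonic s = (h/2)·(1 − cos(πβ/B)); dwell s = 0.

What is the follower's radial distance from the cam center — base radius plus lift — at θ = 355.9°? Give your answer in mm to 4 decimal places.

seg 1 [0°–63.7°] cycloidal, h=20: full span → s += 20 → s = 20.0000
seg 2 [63.7°–85.1°] cycloidal, h=21: full span → s += 21 → s = 41.0000
seg 3 [85.1°–121.2°] simple-harmonic, h=-5: full span → s += -5 → s = 36.0000
seg 4 [121.2°–191.2°] simple-harmonic, h=-9: full span → s += -9 → s = 27.0000
seg 5 [191.2°–249.4°] uniform, h=13: full span → s += 13 → s = 40.0000
seg 6 [249.4°–360°] simple-harmonic, h=-14: θ=355.9° here. β=106.5, B=110.6. -14/2·(1 − cos(π·0.9629)) = -13.9526 → s = 26.0474
radial distance = base radius + s = 13 + 26.0474 = 39.0474

39.0474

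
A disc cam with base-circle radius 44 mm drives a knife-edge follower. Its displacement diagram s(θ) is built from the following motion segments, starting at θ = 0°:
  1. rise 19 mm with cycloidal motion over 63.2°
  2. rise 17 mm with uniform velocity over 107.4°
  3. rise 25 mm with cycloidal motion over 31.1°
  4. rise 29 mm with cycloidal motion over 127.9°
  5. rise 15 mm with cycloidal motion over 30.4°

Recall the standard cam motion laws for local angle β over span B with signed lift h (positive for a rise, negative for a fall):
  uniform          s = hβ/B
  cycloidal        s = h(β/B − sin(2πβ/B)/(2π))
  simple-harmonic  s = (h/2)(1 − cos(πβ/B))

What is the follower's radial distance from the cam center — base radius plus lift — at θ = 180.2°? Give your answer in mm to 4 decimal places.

seg 1 [0°–63.2°] cycloidal, h=19: full span → s += 19 → s = 19.0000
seg 2 [63.2°–170.6°] uniform, h=17: full span → s += 17 → s = 36.0000
seg 3 [170.6°–201.7°] cycloidal, h=25: θ=180.2° here. β=9.6, B=31.1. 25·(0.3087 − sin(2π·0.3087)/(2π)) = 4.0056 → s = 40.0056
radial distance = base radius + s = 44 + 40.0056 = 84.0056

84.0056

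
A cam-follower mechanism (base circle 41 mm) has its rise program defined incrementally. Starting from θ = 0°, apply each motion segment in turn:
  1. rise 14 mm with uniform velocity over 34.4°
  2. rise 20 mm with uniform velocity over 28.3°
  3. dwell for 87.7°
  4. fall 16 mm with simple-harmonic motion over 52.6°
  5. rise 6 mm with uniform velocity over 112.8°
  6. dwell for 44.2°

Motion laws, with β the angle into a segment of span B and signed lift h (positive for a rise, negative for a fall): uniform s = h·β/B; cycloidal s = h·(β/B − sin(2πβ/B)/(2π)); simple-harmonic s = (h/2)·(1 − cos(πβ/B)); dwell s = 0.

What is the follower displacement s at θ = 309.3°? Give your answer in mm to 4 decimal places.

seg 1 [0°–34.4°] uniform, h=14: full span → s += 14 → s = 14.0000
seg 2 [34.4°–62.7°] uniform, h=20: full span → s += 20 → s = 34.0000
seg 3 [62.7°–150.4°] dwell: s stays 34.0000
seg 4 [150.4°–203°] simple-harmonic, h=-16: full span → s += -16 → s = 18.0000
seg 5 [203°–315.8°] uniform, h=6: θ=309.3° here. β=106.3, B=112.8. 6·106.3/112.8 = 5.6543 → s = 23.6543

23.6543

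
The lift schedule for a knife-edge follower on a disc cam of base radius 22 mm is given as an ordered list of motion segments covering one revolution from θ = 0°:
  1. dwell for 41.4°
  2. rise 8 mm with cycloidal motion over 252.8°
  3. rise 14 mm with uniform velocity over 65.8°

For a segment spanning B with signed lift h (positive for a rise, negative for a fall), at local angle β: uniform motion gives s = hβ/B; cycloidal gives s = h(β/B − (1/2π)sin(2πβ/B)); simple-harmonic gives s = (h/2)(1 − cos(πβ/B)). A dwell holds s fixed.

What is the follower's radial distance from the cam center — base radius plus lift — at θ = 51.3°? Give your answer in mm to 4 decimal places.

seg 1 [0°–41.4°] dwell: s stays 0.0000
seg 2 [41.4°–294.2°] cycloidal, h=8: θ=51.3° here. β=9.9, B=252.8. 8·(0.0392 − sin(2π·0.0392)/(2π)) = 0.0032 → s = 0.0032
radial distance = base radius + s = 22 + 0.0032 = 22.0032

22.0032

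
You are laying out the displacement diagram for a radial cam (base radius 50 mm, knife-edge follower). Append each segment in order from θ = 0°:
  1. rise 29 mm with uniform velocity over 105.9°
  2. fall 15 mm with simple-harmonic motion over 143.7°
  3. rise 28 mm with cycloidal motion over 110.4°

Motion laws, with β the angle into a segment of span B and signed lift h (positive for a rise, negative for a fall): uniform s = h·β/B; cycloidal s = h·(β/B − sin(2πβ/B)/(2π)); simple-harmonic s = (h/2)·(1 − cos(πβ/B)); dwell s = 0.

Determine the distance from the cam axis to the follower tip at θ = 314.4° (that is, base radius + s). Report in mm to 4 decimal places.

seg 1 [0°–105.9°] uniform, h=29: full span → s += 29 → s = 29.0000
seg 2 [105.9°–249.6°] simple-harmonic, h=-15: full span → s += -15 → s = 14.0000
seg 3 [249.6°–360°] cycloidal, h=28: θ=314.4° here. β=64.8, B=110.4. 28·(0.5870 − sin(2π·0.5870)/(2π)) = 18.7502 → s = 32.7502
radial distance = base radius + s = 50 + 32.7502 = 82.7502

82.7502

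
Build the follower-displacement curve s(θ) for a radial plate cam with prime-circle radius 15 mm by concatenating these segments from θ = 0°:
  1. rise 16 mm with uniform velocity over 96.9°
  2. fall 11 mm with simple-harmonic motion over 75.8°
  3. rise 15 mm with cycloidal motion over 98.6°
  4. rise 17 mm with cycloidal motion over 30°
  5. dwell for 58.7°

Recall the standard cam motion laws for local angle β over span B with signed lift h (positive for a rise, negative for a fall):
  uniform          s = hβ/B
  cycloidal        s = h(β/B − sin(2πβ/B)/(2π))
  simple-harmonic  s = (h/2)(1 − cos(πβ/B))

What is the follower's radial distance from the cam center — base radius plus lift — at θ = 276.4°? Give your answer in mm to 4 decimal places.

seg 1 [0°–96.9°] uniform, h=16: full span → s += 16 → s = 16.0000
seg 2 [96.9°–172.7°] simple-harmonic, h=-11: full span → s += -11 → s = 5.0000
seg 3 [172.7°–271.3°] cycloidal, h=15: full span → s += 15 → s = 20.0000
seg 4 [271.3°–301.3°] cycloidal, h=17: θ=276.4° here. β=5.1, B=30. 17·(0.1700 − sin(2π·0.1700)/(2π)) = 0.5190 → s = 20.5190
radial distance = base radius + s = 15 + 20.5190 = 35.5190

35.5190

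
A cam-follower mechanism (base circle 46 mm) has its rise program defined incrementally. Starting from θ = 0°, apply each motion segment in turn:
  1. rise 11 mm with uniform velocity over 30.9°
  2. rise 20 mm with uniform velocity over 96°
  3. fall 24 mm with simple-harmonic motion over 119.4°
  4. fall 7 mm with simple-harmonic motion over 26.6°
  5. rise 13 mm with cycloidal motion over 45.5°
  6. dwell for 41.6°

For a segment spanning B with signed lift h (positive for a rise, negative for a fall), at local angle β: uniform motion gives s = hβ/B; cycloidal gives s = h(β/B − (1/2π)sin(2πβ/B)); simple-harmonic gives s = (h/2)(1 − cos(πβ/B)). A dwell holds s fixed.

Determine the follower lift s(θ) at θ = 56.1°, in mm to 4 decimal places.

seg 1 [0°–30.9°] uniform, h=11: full span → s += 11 → s = 11.0000
seg 2 [30.9°–126.9°] uniform, h=20: θ=56.1° here. β=25.2, B=96. 20·25.2/96 = 5.2500 → s = 16.2500

16.2500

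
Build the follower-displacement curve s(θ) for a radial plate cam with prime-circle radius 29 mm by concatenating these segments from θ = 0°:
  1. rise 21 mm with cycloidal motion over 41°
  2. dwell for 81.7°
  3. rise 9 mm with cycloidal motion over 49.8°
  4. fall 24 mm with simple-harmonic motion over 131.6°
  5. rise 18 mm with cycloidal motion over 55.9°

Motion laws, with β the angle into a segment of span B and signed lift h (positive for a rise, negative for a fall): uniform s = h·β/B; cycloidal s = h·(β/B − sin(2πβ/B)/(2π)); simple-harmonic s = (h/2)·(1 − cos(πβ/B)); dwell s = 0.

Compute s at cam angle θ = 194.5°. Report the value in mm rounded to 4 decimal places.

seg 1 [0°–41°] cycloidal, h=21: full span → s += 21 → s = 21.0000
seg 2 [41°–122.7°] dwell: s stays 21.0000
seg 3 [122.7°–172.5°] cycloidal, h=9: full span → s += 9 → s = 30.0000
seg 4 [172.5°–304.1°] simple-harmonic, h=-24: θ=194.5° here. β=22, B=131.6. -24/2·(1 − cos(π·0.1672)) = -1.6173 → s = 28.3827

28.3827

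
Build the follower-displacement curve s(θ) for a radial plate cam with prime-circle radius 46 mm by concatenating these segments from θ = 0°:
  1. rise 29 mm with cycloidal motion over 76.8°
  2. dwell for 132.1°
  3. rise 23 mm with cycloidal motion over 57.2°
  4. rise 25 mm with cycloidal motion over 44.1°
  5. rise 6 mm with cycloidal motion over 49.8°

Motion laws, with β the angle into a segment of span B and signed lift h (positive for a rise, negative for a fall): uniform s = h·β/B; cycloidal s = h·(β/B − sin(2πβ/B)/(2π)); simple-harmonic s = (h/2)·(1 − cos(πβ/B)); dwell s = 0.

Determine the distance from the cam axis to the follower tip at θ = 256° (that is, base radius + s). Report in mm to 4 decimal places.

seg 1 [0°–76.8°] cycloidal, h=29: full span → s += 29 → s = 29.0000
seg 2 [76.8°–208.9°] dwell: s stays 29.0000
seg 3 [208.9°–266.1°] cycloidal, h=23: θ=256° here. β=47.1, B=57.2. 23·(0.8234 − sin(2π·0.8234)/(2π)) = 22.2167 → s = 51.2167
radial distance = base radius + s = 46 + 51.2167 = 97.2167

97.2167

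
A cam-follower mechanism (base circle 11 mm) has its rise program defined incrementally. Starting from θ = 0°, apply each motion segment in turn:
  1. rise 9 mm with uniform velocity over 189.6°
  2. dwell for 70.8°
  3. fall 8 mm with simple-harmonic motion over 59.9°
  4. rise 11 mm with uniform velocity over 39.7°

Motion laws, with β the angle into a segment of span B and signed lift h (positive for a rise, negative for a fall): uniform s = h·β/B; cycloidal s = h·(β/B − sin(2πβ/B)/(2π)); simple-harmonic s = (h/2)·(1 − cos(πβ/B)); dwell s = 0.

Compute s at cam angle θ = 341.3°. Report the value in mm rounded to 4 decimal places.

seg 1 [0°–189.6°] uniform, h=9: full span → s += 9 → s = 9.0000
seg 2 [189.6°–260.4°] dwell: s stays 9.0000
seg 3 [260.4°–320.3°] simple-harmonic, h=-8: full span → s += -8 → s = 1.0000
seg 4 [320.3°–360°] uniform, h=11: θ=341.3° here. β=21, B=39.7. 11·21/39.7 = 5.8186 → s = 6.8186

6.8186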